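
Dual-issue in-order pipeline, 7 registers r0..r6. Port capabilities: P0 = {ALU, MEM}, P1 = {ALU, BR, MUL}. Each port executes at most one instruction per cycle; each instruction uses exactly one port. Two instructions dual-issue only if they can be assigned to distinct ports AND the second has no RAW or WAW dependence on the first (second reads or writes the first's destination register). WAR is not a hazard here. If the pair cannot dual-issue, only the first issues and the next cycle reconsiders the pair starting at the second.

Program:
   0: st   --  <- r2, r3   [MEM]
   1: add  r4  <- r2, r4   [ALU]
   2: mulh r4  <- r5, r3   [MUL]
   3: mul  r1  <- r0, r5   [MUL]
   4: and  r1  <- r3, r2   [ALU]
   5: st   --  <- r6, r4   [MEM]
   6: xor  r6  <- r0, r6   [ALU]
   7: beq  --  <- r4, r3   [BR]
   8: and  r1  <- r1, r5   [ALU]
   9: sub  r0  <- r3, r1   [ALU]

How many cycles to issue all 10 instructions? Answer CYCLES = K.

CYCLES = 7

  cy0 -> i0,i1 (st.MEM+add.ALU) pair
  cy1 -> i2 (mulh.MUL) no-port MUL/MUL
  cy2 -> i3 (mul.MUL) WAW r1
  cy3 -> i4,i5 (and.ALU+st.MEM) pair
  cy4 -> i6,i7 (xor.ALU+beq.BR) pair
  cy5 -> i8 (and.ALU) RAW r1
  cy6 -> i9 (sub.ALU) tail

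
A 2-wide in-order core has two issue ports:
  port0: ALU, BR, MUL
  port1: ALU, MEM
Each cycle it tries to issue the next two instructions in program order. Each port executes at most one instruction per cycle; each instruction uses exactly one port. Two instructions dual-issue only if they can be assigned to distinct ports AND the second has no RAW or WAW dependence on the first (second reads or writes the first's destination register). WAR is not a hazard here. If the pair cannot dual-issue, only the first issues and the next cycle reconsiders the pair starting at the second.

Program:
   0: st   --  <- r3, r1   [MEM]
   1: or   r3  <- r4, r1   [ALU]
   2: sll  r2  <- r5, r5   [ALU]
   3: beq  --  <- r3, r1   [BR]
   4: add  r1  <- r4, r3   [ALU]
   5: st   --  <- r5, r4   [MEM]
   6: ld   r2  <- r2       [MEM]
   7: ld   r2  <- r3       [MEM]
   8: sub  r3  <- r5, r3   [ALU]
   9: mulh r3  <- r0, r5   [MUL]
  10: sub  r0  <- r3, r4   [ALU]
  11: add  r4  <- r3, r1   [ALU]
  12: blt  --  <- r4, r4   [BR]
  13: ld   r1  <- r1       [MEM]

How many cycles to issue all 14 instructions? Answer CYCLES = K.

CYCLES = 8

  cy0 -> i0/i1 (st.MEM or.ALU) 2-wide
  cy1 -> i2/i3 (sll.ALU beq.BR) 2-wide
  cy2 -> i4/i5 (add.ALU st.MEM) 2-wide
  cy3 -> i6 (ld.MEM) no-port MEM/MEM
  cy4 -> i7/i8 (ld.MEM sub.ALU) 2-wide
  cy5 -> i9 (mulh.MUL) RAW r3
  cy6 -> i10/i11 (sub.ALU add.ALU) 2-wide
  cy7 -> i12/i13 (blt.BR ld.MEM) 2-wide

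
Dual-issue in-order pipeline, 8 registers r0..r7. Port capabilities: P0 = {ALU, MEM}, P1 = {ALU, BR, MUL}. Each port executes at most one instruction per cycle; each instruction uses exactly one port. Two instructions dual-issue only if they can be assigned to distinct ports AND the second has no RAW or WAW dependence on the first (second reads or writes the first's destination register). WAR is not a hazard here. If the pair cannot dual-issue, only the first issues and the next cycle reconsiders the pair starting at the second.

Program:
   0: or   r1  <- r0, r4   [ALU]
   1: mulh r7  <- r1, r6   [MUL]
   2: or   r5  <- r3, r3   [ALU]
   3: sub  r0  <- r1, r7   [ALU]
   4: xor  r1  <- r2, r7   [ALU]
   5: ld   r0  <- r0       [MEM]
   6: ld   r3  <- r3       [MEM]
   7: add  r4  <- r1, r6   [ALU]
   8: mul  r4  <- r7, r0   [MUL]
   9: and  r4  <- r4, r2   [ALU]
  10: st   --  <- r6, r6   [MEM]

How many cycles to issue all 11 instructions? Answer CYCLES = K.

CYCLES = 7

0. or @i0  | RAW r1
1. mulh+or @i1/i2  | pair
2. sub+xor @i3/i4  | pair
3. ld @i5  | no-port MEM/MEM
4. ld+add @i6/i7  | pair
5. mul @i8  | RAW+WAW r4
6. and+st @i9/i10  | pair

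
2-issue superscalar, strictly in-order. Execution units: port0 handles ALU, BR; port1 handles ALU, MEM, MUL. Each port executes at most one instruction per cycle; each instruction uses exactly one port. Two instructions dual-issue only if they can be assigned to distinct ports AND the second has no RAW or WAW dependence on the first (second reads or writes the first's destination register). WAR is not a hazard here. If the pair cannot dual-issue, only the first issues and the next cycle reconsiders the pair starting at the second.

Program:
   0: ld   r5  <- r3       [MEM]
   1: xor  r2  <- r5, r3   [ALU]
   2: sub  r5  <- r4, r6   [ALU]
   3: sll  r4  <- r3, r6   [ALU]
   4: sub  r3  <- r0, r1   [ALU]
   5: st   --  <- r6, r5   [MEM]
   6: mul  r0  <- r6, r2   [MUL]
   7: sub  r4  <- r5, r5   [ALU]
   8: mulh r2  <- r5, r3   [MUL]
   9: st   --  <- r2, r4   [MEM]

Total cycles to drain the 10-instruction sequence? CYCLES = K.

CYCLES = 7

[0] i0  ld.MEM  -- RAW r5
[1] i1,i2  xor.ALU;sub.ALU  -- dual
[2] i3,i4  sll.ALU;sub.ALU  -- dual
[3] i5  st.MEM  -- no-port MEM/MUL
[4] i6,i7  mul.MUL;sub.ALU  -- dual
[5] i8  mulh.MUL  -- no-port MUL/MEM
[6] i9  st.MEM  -- tail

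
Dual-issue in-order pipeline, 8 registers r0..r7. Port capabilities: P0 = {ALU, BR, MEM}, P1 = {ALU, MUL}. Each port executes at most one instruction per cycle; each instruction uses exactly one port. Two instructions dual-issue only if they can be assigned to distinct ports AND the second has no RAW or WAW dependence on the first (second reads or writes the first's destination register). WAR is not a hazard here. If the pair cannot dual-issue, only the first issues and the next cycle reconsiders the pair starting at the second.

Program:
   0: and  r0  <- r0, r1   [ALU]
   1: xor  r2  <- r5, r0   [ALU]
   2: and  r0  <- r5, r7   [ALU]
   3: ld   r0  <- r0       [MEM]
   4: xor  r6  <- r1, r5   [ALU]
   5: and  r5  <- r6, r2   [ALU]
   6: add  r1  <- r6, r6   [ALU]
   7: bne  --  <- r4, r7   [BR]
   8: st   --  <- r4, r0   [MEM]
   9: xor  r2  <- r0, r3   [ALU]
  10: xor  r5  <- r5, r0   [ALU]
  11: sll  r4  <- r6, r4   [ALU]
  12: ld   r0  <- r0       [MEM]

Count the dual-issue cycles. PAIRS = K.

t=0 i0:and ; RAW r0
t=1 i1&i2:xor/and ; 2-wide
t=2 i3&i4:ld/xor ; 2-wide
t=3 i5&i6:and/add ; 2-wide
t=4 i7:bne ; no-port BR/MEM
t=5 i8&i9:st/xor ; 2-wide
t=6 i10&i11:xor/sll ; 2-wide
t=7 i12:ld ; tail

PAIRS = 5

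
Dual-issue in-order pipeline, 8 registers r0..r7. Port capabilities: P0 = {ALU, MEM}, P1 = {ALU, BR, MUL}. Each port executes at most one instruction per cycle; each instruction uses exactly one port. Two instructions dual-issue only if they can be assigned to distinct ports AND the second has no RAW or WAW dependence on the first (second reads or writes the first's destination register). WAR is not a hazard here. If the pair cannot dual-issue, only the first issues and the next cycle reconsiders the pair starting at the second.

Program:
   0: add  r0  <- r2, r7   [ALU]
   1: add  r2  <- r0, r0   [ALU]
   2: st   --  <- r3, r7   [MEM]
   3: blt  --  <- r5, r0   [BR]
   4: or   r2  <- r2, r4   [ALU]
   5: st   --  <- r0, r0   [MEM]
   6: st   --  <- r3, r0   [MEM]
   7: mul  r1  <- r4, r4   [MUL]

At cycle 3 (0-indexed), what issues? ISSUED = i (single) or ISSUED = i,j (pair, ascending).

0. add @i0  | RAW r0
1. add;st @i1,i2  | dual
2. blt;or @i3,i4  | dual
3. st @i5  | no-port MEM/MEM
4. st;mul @i6,i7  | dual

ISSUED = 5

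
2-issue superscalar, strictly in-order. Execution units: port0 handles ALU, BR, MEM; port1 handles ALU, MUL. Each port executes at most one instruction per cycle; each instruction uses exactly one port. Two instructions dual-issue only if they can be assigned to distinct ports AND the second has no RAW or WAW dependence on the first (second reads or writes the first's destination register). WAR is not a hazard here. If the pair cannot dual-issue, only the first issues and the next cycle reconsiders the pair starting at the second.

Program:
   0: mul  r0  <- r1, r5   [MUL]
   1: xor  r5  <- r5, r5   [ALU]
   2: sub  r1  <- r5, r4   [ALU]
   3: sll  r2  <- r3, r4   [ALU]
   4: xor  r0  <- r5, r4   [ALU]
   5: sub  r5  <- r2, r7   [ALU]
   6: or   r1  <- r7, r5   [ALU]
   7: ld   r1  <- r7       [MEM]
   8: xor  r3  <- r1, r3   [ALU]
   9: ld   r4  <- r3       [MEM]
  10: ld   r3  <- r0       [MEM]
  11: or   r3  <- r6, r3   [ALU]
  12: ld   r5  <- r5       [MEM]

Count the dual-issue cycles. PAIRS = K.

t=0 i0&i1:mul/xor ; pair
t=1 i2&i3:sub/sll ; pair
t=2 i4&i5:xor/sub ; pair
t=3 i6:or ; WAW r1
t=4 i7:ld ; RAW r1
t=5 i8:xor ; RAW r3
t=6 i9:ld ; no-port MEM/MEM
t=7 i10:ld ; RAW+WAW r3
t=8 i11&i12:or/ld ; pair

PAIRS = 4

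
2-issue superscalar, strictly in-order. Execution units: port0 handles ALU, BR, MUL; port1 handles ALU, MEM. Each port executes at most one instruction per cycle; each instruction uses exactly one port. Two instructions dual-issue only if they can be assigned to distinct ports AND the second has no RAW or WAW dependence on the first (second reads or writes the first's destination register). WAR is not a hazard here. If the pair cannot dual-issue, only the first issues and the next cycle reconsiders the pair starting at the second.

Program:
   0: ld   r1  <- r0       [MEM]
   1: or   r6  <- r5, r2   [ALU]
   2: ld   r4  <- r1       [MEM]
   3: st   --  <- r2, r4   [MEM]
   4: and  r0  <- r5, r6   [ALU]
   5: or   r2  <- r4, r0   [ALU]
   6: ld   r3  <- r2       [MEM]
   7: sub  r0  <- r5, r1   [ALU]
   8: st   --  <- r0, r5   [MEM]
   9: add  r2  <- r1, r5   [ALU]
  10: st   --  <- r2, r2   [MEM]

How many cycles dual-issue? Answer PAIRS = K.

PAIRS = 4

c0: i0/i1 ld/or  dual
c1: i2 ld  no-port MEM/MEM
c2: i3/i4 st/and  dual
c3: i5 or  RAW r2
c4: i6/i7 ld/sub  dual
c5: i8/i9 st/add  dual
c6: i10 st  tail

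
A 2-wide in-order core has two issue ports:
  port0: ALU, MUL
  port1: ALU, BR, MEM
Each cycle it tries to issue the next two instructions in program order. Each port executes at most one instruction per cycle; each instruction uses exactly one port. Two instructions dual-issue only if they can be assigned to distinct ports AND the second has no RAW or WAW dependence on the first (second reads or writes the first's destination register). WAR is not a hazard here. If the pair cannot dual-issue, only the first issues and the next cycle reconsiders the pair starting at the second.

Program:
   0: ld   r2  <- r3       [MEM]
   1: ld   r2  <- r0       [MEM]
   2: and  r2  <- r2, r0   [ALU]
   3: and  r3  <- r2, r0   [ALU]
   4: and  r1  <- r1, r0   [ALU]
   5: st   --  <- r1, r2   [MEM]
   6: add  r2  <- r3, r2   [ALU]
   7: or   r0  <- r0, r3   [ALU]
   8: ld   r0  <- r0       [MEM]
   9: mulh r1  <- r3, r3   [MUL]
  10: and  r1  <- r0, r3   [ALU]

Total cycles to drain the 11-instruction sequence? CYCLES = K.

CYCLES = 8

t=0 i0:ld ; no-port MEM/MEM
t=1 i1:ld ; RAW+WAW r2
t=2 i2:and ; RAW r2
t=3 i3+i4:and/and ; 2-wide
t=4 i5+i6:st/add ; 2-wide
t=5 i7:or ; RAW+WAW r0
t=6 i8+i9:ld/mulh ; 2-wide
t=7 i10:and ; tail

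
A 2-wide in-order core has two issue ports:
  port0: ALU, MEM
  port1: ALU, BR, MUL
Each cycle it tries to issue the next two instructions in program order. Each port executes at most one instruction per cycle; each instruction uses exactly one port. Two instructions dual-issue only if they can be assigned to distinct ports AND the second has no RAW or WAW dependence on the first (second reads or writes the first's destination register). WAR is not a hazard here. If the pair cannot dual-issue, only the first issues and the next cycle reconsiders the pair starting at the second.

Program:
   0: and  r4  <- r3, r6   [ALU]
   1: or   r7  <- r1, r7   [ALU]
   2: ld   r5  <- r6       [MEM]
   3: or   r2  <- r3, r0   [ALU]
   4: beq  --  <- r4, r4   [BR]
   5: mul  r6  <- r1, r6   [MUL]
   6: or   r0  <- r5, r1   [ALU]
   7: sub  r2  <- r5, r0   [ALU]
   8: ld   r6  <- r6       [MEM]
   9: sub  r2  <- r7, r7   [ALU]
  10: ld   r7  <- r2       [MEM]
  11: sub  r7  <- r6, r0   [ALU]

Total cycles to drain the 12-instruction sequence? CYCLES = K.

c0: i0,i1 and.ALU+or.ALU  pair
c1: i2,i3 ld.MEM+or.ALU  pair
c2: i4 beq.BR  no-port BR/MUL
c3: i5,i6 mul.MUL+or.ALU  pair
c4: i7,i8 sub.ALU+ld.MEM  pair
c5: i9 sub.ALU  RAW r2
c6: i10 ld.MEM  WAW r7
c7: i11 sub.ALU  tail

CYCLES = 8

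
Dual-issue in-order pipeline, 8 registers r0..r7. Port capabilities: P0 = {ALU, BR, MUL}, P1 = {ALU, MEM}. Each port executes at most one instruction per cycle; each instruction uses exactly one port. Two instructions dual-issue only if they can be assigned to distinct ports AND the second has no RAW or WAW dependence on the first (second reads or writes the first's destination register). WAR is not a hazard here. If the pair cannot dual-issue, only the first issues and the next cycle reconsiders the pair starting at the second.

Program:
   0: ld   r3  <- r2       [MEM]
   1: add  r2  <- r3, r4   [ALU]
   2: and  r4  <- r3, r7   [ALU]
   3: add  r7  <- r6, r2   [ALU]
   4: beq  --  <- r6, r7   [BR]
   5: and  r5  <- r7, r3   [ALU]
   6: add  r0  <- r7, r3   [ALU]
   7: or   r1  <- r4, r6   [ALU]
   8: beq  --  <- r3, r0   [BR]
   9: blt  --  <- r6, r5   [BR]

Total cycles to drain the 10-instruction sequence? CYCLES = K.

CYCLES = 7

  cy0 -> i0 (ld) RAW r3
  cy1 -> i1/i2 (add+and) dual
  cy2 -> i3 (add) RAW r7
  cy3 -> i4/i5 (beq+and) dual
  cy4 -> i6/i7 (add+or) dual
  cy5 -> i8 (beq) no-port BR/BR
  cy6 -> i9 (blt) tail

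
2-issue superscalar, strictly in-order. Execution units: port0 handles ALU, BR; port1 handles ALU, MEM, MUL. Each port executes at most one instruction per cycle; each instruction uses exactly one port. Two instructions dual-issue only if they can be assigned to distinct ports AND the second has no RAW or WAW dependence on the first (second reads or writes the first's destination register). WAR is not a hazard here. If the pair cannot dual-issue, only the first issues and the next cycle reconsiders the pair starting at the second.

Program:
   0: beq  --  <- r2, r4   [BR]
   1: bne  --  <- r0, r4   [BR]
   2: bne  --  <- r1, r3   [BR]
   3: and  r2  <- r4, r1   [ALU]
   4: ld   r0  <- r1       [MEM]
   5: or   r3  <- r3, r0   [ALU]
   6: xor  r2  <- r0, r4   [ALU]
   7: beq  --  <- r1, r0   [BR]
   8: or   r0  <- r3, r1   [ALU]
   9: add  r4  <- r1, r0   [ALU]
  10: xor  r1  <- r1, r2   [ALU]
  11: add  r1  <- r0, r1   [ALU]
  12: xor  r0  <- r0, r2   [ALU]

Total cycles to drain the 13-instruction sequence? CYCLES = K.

0. beq.BR @i0  | no-port BR/BR
1. bne.BR @i1  | no-port BR/BR
2. bne.BR/and.ALU @i2/i3  | pair
3. ld.MEM @i4  | RAW r0
4. or.ALU/xor.ALU @i5/i6  | pair
5. beq.BR/or.ALU @i7/i8  | pair
6. add.ALU/xor.ALU @i9/i10  | pair
7. add.ALU/xor.ALU @i11/i12  | pair

CYCLES = 8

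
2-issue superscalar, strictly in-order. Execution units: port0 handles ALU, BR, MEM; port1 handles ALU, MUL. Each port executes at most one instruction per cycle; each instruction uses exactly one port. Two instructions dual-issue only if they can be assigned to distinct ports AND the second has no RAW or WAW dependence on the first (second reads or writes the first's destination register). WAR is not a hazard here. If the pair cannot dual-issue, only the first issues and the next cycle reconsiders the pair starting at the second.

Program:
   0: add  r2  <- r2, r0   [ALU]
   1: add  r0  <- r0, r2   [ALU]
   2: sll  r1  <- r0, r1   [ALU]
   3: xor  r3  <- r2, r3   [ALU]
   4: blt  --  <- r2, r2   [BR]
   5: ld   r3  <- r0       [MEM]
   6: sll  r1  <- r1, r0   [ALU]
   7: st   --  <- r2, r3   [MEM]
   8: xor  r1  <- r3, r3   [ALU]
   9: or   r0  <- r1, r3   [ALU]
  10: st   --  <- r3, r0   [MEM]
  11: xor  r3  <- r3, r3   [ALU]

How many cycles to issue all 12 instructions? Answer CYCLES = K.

t=0 i0:add ; RAW r2
t=1 i1:add ; RAW r0
t=2 i2/i3:sll;xor ; 2-wide
t=3 i4:blt ; no-port BR/MEM
t=4 i5/i6:ld;sll ; 2-wide
t=5 i7/i8:st;xor ; 2-wide
t=6 i9:or ; RAW r0
t=7 i10/i11:st;xor ; 2-wide

CYCLES = 8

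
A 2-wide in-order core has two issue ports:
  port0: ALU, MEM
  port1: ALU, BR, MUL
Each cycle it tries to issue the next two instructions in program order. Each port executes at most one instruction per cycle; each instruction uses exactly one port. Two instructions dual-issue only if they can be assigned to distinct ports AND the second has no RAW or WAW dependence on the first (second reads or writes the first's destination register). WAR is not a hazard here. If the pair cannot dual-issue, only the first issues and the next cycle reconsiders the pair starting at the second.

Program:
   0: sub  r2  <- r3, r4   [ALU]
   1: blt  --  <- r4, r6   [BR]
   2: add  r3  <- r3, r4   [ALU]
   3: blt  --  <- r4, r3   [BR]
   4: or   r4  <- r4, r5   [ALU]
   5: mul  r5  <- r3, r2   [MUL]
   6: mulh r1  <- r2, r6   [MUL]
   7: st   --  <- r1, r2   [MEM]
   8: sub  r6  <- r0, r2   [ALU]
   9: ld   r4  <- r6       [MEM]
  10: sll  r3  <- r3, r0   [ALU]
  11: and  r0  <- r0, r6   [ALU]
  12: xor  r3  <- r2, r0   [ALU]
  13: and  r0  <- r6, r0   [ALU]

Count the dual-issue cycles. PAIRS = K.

PAIRS = 5

  cy0 -> i0&i1 (sub blt) pair
  cy1 -> i2 (add) RAW r3
  cy2 -> i3&i4 (blt or) pair
  cy3 -> i5 (mul) no-port MUL/MUL
  cy4 -> i6 (mulh) RAW r1
  cy5 -> i7&i8 (st sub) pair
  cy6 -> i9&i10 (ld sll) pair
  cy7 -> i11 (and) RAW r0
  cy8 -> i12&i13 (xor and) pair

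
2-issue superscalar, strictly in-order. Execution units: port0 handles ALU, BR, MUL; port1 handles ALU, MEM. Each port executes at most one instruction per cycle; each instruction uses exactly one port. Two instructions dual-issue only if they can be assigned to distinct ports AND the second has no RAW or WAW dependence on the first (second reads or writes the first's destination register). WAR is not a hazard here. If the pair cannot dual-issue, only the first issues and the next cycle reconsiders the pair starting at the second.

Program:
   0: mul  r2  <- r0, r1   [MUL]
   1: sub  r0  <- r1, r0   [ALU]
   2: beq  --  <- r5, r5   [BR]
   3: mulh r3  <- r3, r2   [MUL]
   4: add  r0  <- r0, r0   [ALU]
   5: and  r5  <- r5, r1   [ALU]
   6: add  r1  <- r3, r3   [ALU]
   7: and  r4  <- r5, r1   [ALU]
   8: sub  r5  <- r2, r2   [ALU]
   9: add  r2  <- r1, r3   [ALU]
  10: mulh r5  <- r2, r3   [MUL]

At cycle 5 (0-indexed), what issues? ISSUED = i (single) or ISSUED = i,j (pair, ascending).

ISSUED = 9

c0: i0+i1 mul;sub  dual
c1: i2 beq  no-port BR/MUL
c2: i3+i4 mulh;add  dual
c3: i5+i6 and;add  dual
c4: i7+i8 and;sub  dual
c5: i9 add  RAW r2
c6: i10 mulh  tail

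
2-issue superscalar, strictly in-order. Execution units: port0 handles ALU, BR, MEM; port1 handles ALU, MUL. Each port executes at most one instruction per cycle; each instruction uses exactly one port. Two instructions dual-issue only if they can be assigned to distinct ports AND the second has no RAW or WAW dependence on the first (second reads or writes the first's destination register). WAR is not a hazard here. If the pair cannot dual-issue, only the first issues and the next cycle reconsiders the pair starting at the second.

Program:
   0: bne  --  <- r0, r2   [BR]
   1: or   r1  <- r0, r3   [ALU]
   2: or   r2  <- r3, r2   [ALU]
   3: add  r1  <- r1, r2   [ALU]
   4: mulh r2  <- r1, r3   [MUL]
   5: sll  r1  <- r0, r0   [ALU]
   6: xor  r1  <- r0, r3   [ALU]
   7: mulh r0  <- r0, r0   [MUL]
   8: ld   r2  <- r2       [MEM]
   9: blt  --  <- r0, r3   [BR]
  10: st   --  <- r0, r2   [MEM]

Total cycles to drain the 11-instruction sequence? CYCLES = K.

[0] i0/i1  bne.BR/or.ALU  -- dual
[1] i2  or.ALU  -- RAW r2
[2] i3  add.ALU  -- RAW r1
[3] i4/i5  mulh.MUL/sll.ALU  -- dual
[4] i6/i7  xor.ALU/mulh.MUL  -- dual
[5] i8  ld.MEM  -- no-port MEM/BR
[6] i9  blt.BR  -- no-port BR/MEM
[7] i10  st.MEM  -- tail

CYCLES = 8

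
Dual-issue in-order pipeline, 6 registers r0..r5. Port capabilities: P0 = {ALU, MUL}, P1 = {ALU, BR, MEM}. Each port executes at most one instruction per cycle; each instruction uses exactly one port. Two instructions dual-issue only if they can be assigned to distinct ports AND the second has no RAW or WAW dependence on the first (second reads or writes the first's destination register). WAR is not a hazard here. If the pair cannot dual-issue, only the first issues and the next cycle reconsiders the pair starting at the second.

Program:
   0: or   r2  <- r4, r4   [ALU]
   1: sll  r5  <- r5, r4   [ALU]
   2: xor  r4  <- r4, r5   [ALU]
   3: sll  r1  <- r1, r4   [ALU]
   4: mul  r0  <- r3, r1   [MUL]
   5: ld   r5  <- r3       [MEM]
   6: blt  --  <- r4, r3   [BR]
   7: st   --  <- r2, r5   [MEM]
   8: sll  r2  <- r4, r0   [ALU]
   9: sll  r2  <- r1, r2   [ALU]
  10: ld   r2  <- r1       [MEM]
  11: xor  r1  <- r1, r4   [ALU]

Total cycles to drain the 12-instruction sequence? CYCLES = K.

[0] i0+i1  or.ALU/sll.ALU  -- 2-wide
[1] i2  xor.ALU  -- RAW r4
[2] i3  sll.ALU  -- RAW r1
[3] i4+i5  mul.MUL/ld.MEM  -- 2-wide
[4] i6  blt.BR  -- no-port BR/MEM
[5] i7+i8  st.MEM/sll.ALU  -- 2-wide
[6] i9  sll.ALU  -- WAW r2
[7] i10+i11  ld.MEM/xor.ALU  -- 2-wide

CYCLES = 8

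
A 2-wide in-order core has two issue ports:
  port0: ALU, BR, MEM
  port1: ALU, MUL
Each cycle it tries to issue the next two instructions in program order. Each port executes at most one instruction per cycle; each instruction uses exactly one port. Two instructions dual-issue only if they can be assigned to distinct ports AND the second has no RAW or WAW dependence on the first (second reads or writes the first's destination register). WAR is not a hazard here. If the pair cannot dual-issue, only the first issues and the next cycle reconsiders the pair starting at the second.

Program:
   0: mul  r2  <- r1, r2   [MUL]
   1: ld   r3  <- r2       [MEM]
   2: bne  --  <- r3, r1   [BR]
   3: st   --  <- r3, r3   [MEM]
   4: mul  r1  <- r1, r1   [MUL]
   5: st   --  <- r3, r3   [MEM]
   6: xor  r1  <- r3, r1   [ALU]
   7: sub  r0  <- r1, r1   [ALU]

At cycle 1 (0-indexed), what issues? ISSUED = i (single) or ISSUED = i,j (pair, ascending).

ISSUED = 1

  cy0 -> i0 (mul) RAW r2
  cy1 -> i1 (ld) no-port MEM/BR
  cy2 -> i2 (bne) no-port BR/MEM
  cy3 -> i3/i4 (st;mul) pair
  cy4 -> i5/i6 (st;xor) pair
  cy5 -> i7 (sub) tail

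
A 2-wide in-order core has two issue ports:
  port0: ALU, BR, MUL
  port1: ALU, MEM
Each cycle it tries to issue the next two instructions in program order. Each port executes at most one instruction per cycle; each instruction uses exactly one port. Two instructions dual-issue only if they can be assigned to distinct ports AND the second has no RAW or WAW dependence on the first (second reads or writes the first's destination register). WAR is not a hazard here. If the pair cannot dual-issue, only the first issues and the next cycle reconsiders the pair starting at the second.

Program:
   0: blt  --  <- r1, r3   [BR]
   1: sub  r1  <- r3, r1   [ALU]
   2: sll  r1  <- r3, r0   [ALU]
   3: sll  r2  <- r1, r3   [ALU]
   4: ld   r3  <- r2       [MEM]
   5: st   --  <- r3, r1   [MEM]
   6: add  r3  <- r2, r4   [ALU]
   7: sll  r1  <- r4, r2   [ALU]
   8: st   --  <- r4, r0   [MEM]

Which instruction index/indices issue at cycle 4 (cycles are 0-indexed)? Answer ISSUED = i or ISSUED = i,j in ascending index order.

ISSUED = 5,6

#0 head=0: blt+sub i0,i1 2-wide
#1 head=2: sll i2 RAW r1
#2 head=3: sll i3 RAW r2
#3 head=4: ld i4 no-port MEM/MEM
#4 head=5: st+add i5,i6 2-wide
#5 head=7: sll+st i7,i8 2-wide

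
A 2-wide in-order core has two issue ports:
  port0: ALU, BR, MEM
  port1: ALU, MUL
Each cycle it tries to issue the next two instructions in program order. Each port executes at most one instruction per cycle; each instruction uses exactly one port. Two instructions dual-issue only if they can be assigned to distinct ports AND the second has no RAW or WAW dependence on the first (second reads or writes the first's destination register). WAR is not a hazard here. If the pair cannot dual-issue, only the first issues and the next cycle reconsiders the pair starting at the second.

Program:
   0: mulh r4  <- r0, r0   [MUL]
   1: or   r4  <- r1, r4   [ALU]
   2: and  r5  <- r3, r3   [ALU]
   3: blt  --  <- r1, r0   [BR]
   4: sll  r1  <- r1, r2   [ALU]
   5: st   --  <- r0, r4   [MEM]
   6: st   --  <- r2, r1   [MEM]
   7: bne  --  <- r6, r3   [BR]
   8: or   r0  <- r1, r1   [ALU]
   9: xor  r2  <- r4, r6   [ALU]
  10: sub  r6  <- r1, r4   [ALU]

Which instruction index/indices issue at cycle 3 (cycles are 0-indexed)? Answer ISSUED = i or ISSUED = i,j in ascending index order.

ISSUED = 5

0. mulh.MUL @i0  | RAW+WAW r4
1. or.ALU/and.ALU @i1,i2  | dual
2. blt.BR/sll.ALU @i3,i4  | dual
3. st.MEM @i5  | no-port MEM/MEM
4. st.MEM @i6  | no-port MEM/BR
5. bne.BR/or.ALU @i7,i8  | dual
6. xor.ALU/sub.ALU @i9,i10  | dual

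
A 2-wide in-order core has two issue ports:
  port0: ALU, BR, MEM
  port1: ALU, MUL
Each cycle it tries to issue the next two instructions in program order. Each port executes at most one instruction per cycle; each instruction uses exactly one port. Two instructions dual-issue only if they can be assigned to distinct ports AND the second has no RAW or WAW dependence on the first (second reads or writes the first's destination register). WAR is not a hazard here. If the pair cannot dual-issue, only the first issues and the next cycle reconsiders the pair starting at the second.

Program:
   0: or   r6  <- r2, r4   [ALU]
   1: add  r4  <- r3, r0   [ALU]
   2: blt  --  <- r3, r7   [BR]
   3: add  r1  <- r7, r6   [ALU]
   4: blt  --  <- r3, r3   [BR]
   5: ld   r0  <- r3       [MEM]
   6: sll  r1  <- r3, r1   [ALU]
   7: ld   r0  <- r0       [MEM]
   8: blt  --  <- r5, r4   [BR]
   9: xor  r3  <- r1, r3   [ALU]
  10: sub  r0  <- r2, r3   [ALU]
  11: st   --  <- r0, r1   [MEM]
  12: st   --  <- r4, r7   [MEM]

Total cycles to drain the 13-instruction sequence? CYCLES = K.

CYCLES = 9

t=0 i0&i1:or.ALU/add.ALU ; dual
t=1 i2&i3:blt.BR/add.ALU ; dual
t=2 i4:blt.BR ; no-port BR/MEM
t=3 i5&i6:ld.MEM/sll.ALU ; dual
t=4 i7:ld.MEM ; no-port MEM/BR
t=5 i8&i9:blt.BR/xor.ALU ; dual
t=6 i10:sub.ALU ; RAW r0
t=7 i11:st.MEM ; no-port MEM/MEM
t=8 i12:st.MEM ; tail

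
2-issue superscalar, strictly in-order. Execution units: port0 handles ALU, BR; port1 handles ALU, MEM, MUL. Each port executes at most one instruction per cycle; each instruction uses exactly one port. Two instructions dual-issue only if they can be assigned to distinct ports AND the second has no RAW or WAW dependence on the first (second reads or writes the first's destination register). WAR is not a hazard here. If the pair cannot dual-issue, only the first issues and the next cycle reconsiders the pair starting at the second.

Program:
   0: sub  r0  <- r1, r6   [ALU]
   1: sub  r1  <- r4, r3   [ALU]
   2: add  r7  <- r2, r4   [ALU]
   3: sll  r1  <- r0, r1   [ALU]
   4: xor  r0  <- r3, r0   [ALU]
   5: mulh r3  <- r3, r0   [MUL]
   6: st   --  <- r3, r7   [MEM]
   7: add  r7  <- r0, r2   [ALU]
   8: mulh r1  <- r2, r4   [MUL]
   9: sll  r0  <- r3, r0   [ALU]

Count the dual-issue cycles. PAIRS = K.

  cy0 -> i0&i1 (sub.ALU+sub.ALU) 2-wide
  cy1 -> i2&i3 (add.ALU+sll.ALU) 2-wide
  cy2 -> i4 (xor.ALU) RAW r0
  cy3 -> i5 (mulh.MUL) no-port MUL/MEM
  cy4 -> i6&i7 (st.MEM+add.ALU) 2-wide
  cy5 -> i8&i9 (mulh.MUL+sll.ALU) 2-wide

PAIRS = 4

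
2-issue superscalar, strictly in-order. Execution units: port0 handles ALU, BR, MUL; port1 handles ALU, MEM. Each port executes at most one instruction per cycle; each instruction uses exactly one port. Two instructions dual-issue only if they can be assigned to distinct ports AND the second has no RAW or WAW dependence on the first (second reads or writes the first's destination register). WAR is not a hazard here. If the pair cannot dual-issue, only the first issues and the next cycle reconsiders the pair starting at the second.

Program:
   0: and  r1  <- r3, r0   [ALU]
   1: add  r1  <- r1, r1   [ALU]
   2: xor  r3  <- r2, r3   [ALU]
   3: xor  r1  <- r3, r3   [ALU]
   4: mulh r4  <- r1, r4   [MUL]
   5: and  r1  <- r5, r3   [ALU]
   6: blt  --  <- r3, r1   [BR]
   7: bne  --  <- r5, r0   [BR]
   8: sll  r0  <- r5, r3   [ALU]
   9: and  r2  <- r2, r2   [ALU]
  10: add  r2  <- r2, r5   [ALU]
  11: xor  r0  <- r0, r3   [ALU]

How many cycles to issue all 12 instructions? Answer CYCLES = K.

CYCLES = 8

c0: i0 and.ALU  RAW+WAW r1
c1: i1,i2 add.ALU;xor.ALU  2-wide
c2: i3 xor.ALU  RAW r1
c3: i4,i5 mulh.MUL;and.ALU  2-wide
c4: i6 blt.BR  no-port BR/BR
c5: i7,i8 bne.BR;sll.ALU  2-wide
c6: i9 and.ALU  RAW+WAW r2
c7: i10,i11 add.ALU;xor.ALU  2-wide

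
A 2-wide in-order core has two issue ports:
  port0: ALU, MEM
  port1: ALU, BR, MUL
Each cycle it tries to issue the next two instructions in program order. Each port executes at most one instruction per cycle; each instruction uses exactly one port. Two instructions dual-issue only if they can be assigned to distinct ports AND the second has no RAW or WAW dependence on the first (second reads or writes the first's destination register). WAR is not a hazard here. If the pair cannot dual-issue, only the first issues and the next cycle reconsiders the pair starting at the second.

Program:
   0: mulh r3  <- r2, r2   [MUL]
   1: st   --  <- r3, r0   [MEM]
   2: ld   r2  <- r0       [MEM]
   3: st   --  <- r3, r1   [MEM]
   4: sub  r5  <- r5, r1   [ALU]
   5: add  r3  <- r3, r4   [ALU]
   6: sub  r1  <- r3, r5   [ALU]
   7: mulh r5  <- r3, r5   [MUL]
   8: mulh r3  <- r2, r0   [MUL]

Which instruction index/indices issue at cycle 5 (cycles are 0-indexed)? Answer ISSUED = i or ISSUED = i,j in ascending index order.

ISSUED = 6,7

c0: i0 mulh  RAW r3
c1: i1 st  no-port MEM/MEM
c2: i2 ld  no-port MEM/MEM
c3: i3,i4 st/sub  dual
c4: i5 add  RAW r3
c5: i6,i7 sub/mulh  dual
c6: i8 mulh  tail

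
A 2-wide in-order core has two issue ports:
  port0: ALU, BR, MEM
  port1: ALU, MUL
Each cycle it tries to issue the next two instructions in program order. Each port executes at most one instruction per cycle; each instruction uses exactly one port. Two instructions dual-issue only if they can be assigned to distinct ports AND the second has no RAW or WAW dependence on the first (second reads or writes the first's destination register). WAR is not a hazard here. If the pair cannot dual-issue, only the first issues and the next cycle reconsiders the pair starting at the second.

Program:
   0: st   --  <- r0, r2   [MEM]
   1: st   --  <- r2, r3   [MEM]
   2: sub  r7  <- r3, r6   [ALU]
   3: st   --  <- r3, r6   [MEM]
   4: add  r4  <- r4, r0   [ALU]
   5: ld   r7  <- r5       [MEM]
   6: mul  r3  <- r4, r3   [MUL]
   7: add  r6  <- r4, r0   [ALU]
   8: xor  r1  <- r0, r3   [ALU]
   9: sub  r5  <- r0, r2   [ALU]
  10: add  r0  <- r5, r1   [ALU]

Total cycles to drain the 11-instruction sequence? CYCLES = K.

c0: i0 st.MEM  no-port MEM/MEM
c1: i1&i2 st.MEM sub.ALU  pair
c2: i3&i4 st.MEM add.ALU  pair
c3: i5&i6 ld.MEM mul.MUL  pair
c4: i7&i8 add.ALU xor.ALU  pair
c5: i9 sub.ALU  RAW r5
c6: i10 add.ALU  tail

CYCLES = 7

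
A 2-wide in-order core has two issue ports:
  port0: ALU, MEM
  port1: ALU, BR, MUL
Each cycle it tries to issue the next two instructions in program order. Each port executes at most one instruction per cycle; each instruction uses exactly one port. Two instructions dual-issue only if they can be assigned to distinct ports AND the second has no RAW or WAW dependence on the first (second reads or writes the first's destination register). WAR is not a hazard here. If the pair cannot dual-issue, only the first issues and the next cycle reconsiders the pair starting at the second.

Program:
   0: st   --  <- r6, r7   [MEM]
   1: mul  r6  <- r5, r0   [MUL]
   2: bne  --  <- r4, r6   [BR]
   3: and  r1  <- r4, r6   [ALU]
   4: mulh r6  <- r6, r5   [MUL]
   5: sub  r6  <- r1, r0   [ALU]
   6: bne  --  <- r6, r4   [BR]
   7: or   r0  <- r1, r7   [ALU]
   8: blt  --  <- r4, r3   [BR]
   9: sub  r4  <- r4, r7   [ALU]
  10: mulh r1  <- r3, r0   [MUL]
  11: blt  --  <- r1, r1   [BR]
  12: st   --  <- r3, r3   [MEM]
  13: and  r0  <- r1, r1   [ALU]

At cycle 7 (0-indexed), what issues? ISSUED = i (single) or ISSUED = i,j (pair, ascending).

c0: i0&i1 st.MEM mul.MUL  2-wide
c1: i2&i3 bne.BR and.ALU  2-wide
c2: i4 mulh.MUL  WAW r6
c3: i5 sub.ALU  RAW r6
c4: i6&i7 bne.BR or.ALU  2-wide
c5: i8&i9 blt.BR sub.ALU  2-wide
c6: i10 mulh.MUL  no-port MUL/BR
c7: i11&i12 blt.BR st.MEM  2-wide
c8: i13 and.ALU  tail

ISSUED = 11,12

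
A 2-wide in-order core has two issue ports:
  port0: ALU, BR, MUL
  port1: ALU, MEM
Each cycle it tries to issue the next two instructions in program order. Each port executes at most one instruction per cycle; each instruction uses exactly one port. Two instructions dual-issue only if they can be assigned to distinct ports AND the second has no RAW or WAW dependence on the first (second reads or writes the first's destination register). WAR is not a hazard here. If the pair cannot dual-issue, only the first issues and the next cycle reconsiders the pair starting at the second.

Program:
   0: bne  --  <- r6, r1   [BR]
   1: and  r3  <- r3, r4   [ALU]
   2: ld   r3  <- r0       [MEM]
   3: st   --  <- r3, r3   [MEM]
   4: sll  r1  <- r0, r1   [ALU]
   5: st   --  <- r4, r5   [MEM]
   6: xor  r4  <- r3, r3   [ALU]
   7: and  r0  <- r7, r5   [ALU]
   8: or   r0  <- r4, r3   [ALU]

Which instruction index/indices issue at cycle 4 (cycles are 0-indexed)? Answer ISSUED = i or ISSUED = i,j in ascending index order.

[0] i0&i1  bne.BR and.ALU  -- dual
[1] i2  ld.MEM  -- no-port MEM/MEM
[2] i3&i4  st.MEM sll.ALU  -- dual
[3] i5&i6  st.MEM xor.ALU  -- dual
[4] i7  and.ALU  -- WAW r0
[5] i8  or.ALU  -- tail

ISSUED = 7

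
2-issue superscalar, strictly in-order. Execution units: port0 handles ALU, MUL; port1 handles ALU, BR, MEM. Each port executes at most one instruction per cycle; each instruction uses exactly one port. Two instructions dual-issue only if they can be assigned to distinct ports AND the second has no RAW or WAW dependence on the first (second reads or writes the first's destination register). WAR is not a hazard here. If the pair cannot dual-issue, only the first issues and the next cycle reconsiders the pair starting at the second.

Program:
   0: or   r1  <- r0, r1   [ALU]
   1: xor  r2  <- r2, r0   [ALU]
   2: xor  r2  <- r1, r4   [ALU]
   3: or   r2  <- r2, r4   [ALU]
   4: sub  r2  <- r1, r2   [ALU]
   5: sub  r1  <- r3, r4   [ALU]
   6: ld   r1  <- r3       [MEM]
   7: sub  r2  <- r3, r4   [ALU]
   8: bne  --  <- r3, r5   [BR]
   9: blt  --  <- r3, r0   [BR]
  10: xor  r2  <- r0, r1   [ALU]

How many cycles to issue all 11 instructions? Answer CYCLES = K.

CYCLES = 7

  cy0 -> i0&i1 (or+xor) pair
  cy1 -> i2 (xor) RAW+WAW r2
  cy2 -> i3 (or) RAW+WAW r2
  cy3 -> i4&i5 (sub+sub) pair
  cy4 -> i6&i7 (ld+sub) pair
  cy5 -> i8 (bne) no-port BR/BR
  cy6 -> i9&i10 (blt+xor) pair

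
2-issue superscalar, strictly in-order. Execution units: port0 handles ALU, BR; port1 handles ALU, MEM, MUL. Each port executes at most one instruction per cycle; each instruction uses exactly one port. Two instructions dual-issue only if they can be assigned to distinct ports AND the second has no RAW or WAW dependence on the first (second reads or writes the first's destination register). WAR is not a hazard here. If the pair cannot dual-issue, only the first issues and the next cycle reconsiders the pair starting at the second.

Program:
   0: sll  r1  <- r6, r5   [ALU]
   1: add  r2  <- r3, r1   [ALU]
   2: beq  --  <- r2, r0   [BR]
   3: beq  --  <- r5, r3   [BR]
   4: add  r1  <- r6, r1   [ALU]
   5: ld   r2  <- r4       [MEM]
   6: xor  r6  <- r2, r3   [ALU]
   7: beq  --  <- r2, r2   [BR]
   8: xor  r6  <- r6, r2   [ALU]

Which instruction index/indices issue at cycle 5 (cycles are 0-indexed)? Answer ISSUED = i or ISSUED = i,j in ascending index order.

0. sll @i0  | RAW r1
1. add @i1  | RAW r2
2. beq @i2  | no-port BR/BR
3. beq+add @i3,i4  | 2-wide
4. ld @i5  | RAW r2
5. xor+beq @i6,i7  | 2-wide
6. xor @i8  | tail

ISSUED = 6,7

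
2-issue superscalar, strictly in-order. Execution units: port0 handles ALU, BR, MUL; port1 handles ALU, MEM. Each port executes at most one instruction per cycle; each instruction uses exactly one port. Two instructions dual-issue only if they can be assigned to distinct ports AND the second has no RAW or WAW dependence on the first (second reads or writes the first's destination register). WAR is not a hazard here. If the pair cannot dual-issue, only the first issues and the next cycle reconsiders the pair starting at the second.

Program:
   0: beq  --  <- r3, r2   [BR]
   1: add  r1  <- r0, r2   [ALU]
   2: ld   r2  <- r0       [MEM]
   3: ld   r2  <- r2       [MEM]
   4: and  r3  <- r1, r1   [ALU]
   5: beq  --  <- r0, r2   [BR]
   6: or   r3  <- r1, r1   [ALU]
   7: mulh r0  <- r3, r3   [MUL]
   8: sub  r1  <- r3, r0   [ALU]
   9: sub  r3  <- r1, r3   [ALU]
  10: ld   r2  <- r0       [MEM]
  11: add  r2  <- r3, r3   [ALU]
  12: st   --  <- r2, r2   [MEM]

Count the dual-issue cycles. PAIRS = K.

  cy0 -> i0&i1 (beq.BR/add.ALU) dual
  cy1 -> i2 (ld.MEM) no-port MEM/MEM
  cy2 -> i3&i4 (ld.MEM/and.ALU) dual
  cy3 -> i5&i6 (beq.BR/or.ALU) dual
  cy4 -> i7 (mulh.MUL) RAW r0
  cy5 -> i8 (sub.ALU) RAW r1
  cy6 -> i9&i10 (sub.ALU/ld.MEM) dual
  cy7 -> i11 (add.ALU) RAW r2
  cy8 -> i12 (st.MEM) tail

PAIRS = 4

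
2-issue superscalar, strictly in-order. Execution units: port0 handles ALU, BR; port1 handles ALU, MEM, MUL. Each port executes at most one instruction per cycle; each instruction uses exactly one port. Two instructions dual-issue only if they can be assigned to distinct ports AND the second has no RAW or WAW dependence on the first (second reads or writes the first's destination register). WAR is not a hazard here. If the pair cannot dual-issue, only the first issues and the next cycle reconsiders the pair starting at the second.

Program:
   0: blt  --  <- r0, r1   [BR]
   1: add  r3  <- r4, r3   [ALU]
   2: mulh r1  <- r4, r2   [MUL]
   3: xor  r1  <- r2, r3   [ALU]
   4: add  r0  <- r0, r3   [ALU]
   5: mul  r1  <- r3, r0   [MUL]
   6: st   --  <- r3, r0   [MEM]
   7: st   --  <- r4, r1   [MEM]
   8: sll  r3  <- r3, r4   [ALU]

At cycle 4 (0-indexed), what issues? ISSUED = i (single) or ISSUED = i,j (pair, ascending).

ISSUED = 6

t=0 i0+i1:blt.BR;add.ALU ; dual
t=1 i2:mulh.MUL ; WAW r1
t=2 i3+i4:xor.ALU;add.ALU ; dual
t=3 i5:mul.MUL ; no-port MUL/MEM
t=4 i6:st.MEM ; no-port MEM/MEM
t=5 i7+i8:st.MEM;sll.ALU ; dual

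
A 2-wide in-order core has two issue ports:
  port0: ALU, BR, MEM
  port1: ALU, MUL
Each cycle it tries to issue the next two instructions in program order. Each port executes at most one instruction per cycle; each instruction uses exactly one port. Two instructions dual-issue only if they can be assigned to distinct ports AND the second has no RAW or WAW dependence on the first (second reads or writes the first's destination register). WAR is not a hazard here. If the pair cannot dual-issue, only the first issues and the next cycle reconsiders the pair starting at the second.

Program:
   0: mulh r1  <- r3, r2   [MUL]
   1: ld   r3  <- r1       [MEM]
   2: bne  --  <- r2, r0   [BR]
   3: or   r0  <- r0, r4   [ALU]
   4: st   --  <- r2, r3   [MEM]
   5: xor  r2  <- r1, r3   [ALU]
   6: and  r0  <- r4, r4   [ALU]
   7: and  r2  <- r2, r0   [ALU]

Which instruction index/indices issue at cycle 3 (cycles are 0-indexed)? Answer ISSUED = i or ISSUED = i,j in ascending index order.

t=0 i0:mulh ; RAW r1
t=1 i1:ld ; no-port MEM/BR
t=2 i2,i3:bne/or ; dual
t=3 i4,i5:st/xor ; dual
t=4 i6:and ; RAW r0
t=5 i7:and ; tail

ISSUED = 4,5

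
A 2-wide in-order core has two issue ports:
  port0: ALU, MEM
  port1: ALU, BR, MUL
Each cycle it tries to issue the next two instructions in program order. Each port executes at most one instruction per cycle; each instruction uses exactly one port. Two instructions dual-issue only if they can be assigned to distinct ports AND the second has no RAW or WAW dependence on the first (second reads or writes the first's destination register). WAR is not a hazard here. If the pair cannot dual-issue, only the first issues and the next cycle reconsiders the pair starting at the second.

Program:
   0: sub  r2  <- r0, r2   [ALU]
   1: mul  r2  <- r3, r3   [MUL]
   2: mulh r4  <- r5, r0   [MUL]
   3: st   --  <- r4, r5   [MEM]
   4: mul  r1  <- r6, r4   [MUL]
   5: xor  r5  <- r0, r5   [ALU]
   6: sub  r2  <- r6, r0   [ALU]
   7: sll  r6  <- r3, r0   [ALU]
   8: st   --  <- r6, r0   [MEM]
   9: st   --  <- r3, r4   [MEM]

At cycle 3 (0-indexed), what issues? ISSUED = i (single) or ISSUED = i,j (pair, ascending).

ISSUED = 3,4

  cy0 -> i0 (sub) WAW r2
  cy1 -> i1 (mul) no-port MUL/MUL
  cy2 -> i2 (mulh) RAW r4
  cy3 -> i3+i4 (st/mul) dual
  cy4 -> i5+i6 (xor/sub) dual
  cy5 -> i7 (sll) RAW r6
  cy6 -> i8 (st) no-port MEM/MEM
  cy7 -> i9 (st) tail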